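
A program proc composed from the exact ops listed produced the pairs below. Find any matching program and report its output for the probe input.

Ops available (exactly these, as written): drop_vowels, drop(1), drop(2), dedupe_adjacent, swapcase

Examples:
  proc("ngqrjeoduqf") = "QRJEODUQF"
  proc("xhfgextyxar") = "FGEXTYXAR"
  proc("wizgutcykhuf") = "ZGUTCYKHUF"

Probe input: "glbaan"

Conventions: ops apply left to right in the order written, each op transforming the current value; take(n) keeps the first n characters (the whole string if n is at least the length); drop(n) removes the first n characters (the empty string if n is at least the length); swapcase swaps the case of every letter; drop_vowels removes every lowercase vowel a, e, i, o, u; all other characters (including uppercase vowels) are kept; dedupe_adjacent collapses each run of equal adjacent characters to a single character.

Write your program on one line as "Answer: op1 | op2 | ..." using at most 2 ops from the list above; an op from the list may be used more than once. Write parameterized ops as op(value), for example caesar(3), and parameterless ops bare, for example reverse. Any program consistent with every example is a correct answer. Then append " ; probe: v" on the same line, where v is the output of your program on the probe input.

drop(2) | swapcase ; probe: "BAAN"

Check, running the answer program on each example:
  "ngqrjeoduqf" -> "qrjeoduqf" -> "QRJEODUQF"
  "xhfgextyxar" -> "fgextyxar" -> "FGEXTYXAR"
  "wizgutcykhuf" -> "zgutcykhuf" -> "ZGUTCYKHUF"
  probe: "glbaan" -> "baan" -> "BAAN"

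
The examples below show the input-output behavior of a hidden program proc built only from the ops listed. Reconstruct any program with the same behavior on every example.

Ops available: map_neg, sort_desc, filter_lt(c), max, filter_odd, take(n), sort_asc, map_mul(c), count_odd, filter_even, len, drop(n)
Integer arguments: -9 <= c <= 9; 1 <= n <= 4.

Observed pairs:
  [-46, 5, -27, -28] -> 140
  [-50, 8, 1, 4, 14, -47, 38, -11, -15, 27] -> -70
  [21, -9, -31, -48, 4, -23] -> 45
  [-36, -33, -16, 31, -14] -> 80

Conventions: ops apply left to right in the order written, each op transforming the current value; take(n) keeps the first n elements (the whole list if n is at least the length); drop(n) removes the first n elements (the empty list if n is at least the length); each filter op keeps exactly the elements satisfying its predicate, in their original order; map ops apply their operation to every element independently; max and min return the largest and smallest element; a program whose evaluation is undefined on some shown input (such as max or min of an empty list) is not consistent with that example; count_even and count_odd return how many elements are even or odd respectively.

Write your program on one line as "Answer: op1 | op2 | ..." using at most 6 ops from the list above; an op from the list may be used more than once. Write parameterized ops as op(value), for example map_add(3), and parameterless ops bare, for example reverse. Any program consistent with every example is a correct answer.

sort_asc | sort_desc | take(3) | map_mul(-5) | max

Check, running the answer program on each example:
  [-46, 5, -27, -28] -> [-46, -28, -27, 5] -> [5, -27, -28, -46] -> [5, -27, -28] -> [-25, 135, 140] -> 140
  [-50, 8, 1, 4, 14, -47, 38, -11, -15, 27] -> [-50, -47, -15, -11, 1, 4, 8, 14, 27, 38] -> [38, 27, 14, 8, 4, 1, -11, -15, -47, -50] -> [38, 27, 14] -> [-190, -135, -70] -> -70
  [21, -9, -31, -48, 4, -23] -> [-48, -31, -23, -9, 4, 21] -> [21, 4, -9, -23, -31, -48] -> [21, 4, -9] -> [-105, -20, 45] -> 45
  [-36, -33, -16, 31, -14] -> [-36, -33, -16, -14, 31] -> [31, -14, -16, -33, -36] -> [31, -14, -16] -> [-155, 70, 80] -> 80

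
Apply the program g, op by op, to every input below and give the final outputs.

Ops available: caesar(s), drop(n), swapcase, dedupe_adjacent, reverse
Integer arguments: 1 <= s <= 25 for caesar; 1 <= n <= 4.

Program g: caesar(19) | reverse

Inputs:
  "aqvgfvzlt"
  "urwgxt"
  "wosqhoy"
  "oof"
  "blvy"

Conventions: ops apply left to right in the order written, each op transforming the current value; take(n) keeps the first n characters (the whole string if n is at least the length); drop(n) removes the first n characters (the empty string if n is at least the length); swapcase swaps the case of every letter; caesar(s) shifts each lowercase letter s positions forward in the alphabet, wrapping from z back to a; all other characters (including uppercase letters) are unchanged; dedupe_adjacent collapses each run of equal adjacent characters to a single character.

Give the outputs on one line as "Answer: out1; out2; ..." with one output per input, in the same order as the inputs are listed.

Execution, op by op:
  "aqvgfvzlt" -> "tjozyosem" -> "mesoyzojt"
  "urwgxt" -> "nkpzqm" -> "mqzpkn"
  "wosqhoy" -> "phljahr" -> "rhajlhp"
  "oof" -> "hhy" -> "yhh"
  "blvy" -> "ueor" -> "roeu"

"mesoyzojt"; "mqzpkn"; "rhajlhp"; "yhh"; "roeu"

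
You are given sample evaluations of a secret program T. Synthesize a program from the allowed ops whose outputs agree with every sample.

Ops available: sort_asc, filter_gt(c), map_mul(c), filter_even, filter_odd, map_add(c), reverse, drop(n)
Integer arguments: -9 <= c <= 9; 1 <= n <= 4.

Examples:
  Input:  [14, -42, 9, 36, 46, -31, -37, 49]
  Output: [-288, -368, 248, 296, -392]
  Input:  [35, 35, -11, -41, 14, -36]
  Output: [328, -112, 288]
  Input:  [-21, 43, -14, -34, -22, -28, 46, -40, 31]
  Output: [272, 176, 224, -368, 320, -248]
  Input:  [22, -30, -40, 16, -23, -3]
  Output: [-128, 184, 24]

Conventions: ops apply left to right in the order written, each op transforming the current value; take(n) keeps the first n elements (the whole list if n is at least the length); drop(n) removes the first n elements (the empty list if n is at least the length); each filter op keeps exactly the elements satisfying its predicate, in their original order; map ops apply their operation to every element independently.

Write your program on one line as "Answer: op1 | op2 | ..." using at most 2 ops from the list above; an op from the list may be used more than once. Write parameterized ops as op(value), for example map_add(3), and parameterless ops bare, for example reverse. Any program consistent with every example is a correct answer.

drop(3) | map_mul(-8)

Check, running the answer program on each example:
  [14, -42, 9, 36, 46, -31, -37, 49] -> [36, 46, -31, -37, 49] -> [-288, -368, 248, 296, -392]
  [35, 35, -11, -41, 14, -36] -> [-41, 14, -36] -> [328, -112, 288]
  [-21, 43, -14, -34, -22, -28, 46, -40, 31] -> [-34, -22, -28, 46, -40, 31] -> [272, 176, 224, -368, 320, -248]
  [22, -30, -40, 16, -23, -3] -> [16, -23, -3] -> [-128, 184, 24]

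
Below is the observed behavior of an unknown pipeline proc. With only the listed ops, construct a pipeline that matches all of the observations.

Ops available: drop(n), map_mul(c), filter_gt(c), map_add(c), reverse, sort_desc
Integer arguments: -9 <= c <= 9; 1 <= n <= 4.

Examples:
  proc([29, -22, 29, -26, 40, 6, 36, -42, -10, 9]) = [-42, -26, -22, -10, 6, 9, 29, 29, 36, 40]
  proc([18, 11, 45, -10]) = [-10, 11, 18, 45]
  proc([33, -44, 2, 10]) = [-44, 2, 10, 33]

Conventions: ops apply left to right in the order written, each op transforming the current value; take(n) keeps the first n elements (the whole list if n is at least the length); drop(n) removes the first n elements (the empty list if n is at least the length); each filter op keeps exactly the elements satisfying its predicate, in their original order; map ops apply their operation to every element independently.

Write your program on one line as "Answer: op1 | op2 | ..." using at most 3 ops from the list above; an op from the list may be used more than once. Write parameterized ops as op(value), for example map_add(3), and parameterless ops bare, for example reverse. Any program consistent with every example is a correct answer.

sort_desc | reverse

Check, running the answer program on each example:
  [29, -22, 29, -26, 40, 6, 36, -42, -10, 9] -> [40, 36, 29, 29, 9, 6, -10, -22, -26, -42] -> [-42, -26, -22, -10, 6, 9, 29, 29, 36, 40]
  [18, 11, 45, -10] -> [45, 18, 11, -10] -> [-10, 11, 18, 45]
  [33, -44, 2, 10] -> [33, 10, 2, -44] -> [-44, 2, 10, 33]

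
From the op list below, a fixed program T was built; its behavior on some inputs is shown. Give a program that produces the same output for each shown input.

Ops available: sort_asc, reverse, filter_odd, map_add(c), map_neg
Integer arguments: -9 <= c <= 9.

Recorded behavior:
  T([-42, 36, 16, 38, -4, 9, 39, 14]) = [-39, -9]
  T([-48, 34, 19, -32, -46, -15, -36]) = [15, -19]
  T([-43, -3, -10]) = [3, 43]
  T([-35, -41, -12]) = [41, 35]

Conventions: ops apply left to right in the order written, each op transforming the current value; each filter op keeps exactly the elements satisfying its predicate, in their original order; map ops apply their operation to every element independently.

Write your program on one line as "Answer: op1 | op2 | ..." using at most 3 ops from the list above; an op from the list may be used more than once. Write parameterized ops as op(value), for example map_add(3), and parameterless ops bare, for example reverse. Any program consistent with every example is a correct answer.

map_neg | reverse | filter_odd

Check, running the answer program on each example:
  [-42, 36, 16, 38, -4, 9, 39, 14] -> [42, -36, -16, -38, 4, -9, -39, -14] -> [-14, -39, -9, 4, -38, -16, -36, 42] -> [-39, -9]
  [-48, 34, 19, -32, -46, -15, -36] -> [48, -34, -19, 32, 46, 15, 36] -> [36, 15, 46, 32, -19, -34, 48] -> [15, -19]
  [-43, -3, -10] -> [43, 3, 10] -> [10, 3, 43] -> [3, 43]
  [-35, -41, -12] -> [35, 41, 12] -> [12, 41, 35] -> [41, 35]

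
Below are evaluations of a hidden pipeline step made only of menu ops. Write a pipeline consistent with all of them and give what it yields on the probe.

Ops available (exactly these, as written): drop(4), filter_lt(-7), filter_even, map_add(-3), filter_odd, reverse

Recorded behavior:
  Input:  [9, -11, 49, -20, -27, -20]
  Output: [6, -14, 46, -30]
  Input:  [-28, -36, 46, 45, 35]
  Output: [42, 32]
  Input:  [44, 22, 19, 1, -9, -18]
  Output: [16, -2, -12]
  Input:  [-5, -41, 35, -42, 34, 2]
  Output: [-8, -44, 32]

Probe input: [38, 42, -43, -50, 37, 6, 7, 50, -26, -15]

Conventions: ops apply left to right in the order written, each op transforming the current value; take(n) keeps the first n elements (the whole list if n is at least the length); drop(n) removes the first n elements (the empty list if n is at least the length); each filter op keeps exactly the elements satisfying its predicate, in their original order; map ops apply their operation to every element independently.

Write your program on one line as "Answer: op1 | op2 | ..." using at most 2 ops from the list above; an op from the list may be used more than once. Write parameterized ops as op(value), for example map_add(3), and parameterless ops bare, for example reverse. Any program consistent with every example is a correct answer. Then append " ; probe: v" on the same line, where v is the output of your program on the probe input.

map_add(-3) | filter_even ; probe: [-46, 34, 4, -18]

Check, running the answer program on each example:
  [9, -11, 49, -20, -27, -20] -> [6, -14, 46, -23, -30, -23] -> [6, -14, 46, -30]
  [-28, -36, 46, 45, 35] -> [-31, -39, 43, 42, 32] -> [42, 32]
  [44, 22, 19, 1, -9, -18] -> [41, 19, 16, -2, -12, -21] -> [16, -2, -12]
  [-5, -41, 35, -42, 34, 2] -> [-8, -44, 32, -45, 31, -1] -> [-8, -44, 32]
  probe: [38, 42, -43, -50, 37, 6, 7, 50, -26, -15] -> [35, 39, -46, -53, 34, 3, 4, 47, -29, -18] -> [-46, 34, 4, -18]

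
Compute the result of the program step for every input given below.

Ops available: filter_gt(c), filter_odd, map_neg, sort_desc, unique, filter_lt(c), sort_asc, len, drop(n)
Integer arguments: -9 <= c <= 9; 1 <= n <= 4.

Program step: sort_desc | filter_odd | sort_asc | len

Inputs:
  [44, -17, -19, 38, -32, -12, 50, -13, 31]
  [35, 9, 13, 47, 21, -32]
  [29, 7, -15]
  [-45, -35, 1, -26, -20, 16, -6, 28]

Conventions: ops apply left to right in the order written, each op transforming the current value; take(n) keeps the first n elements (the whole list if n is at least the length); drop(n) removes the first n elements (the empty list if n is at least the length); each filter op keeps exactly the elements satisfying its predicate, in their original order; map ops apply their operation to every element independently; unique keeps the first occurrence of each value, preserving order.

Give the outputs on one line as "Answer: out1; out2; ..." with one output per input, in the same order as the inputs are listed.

4; 5; 3; 3

Execution, op by op:
  [44, -17, -19, 38, -32, -12, 50, -13, 31] -> [50, 44, 38, 31, -12, -13, -17, -19, -32] -> [31, -13, -17, -19] -> [-19, -17, -13, 31] -> 4
  [35, 9, 13, 47, 21, -32] -> [47, 35, 21, 13, 9, -32] -> [47, 35, 21, 13, 9] -> [9, 13, 21, 35, 47] -> 5
  [29, 7, -15] -> [29, 7, -15] -> [29, 7, -15] -> [-15, 7, 29] -> 3
  [-45, -35, 1, -26, -20, 16, -6, 28] -> [28, 16, 1, -6, -20, -26, -35, -45] -> [1, -35, -45] -> [-45, -35, 1] -> 3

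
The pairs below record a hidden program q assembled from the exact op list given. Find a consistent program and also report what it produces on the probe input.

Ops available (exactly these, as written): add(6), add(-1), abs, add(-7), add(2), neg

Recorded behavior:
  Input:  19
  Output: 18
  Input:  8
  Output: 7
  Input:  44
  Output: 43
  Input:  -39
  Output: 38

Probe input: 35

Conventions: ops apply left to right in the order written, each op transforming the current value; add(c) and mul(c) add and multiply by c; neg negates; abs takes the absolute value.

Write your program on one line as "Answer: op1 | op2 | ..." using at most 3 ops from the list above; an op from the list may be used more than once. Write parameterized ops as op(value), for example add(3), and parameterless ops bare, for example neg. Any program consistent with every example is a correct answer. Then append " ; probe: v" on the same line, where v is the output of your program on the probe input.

abs | add(6) | add(-7) ; probe: 34

Check, running the answer program on each example:
  19 -> 19 -> 25 -> 18
  8 -> 8 -> 14 -> 7
  44 -> 44 -> 50 -> 43
  -39 -> 39 -> 45 -> 38
  probe: 35 -> 35 -> 41 -> 34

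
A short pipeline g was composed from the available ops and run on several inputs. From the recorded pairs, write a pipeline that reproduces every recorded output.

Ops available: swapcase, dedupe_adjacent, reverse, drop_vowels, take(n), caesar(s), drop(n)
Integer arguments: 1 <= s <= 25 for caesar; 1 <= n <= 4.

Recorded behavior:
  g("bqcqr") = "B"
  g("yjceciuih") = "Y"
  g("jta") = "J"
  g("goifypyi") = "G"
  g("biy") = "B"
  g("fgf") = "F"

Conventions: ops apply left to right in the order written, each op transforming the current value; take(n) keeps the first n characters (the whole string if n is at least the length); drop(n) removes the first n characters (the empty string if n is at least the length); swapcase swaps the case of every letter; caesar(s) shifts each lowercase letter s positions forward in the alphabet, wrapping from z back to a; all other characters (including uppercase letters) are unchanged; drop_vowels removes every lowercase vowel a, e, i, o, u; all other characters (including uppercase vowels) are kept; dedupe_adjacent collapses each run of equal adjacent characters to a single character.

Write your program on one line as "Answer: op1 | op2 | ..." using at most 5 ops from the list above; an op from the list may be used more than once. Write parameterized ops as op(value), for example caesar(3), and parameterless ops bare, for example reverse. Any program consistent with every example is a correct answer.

take(3) | drop_vowels | swapcase | take(2) | take(1)

Check, running the answer program on each example:
  "bqcqr" -> "bqc" -> "bqc" -> "BQC" -> "BQ" -> "B"
  "yjceciuih" -> "yjc" -> "yjc" -> "YJC" -> "YJ" -> "Y"
  "jta" -> "jta" -> "jt" -> "JT" -> "JT" -> "J"
  "goifypyi" -> "goi" -> "g" -> "G" -> "G" -> "G"
  "biy" -> "biy" -> "by" -> "BY" -> "BY" -> "B"
  "fgf" -> "fgf" -> "fgf" -> "FGF" -> "FG" -> "F"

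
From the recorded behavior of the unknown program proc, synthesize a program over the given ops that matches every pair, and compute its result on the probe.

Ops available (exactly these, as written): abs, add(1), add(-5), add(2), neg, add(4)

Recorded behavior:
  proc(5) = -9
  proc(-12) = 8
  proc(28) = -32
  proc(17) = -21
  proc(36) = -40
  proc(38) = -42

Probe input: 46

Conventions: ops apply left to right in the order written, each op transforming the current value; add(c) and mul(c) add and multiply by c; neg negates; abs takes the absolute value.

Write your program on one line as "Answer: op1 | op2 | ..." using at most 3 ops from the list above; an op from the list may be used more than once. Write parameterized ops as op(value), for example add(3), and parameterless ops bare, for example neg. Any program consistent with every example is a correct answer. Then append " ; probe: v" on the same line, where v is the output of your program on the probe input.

add(4) | neg ; probe: -50

Check, running the answer program on each example:
  5 -> 9 -> -9
  -12 -> -8 -> 8
  28 -> 32 -> -32
  17 -> 21 -> -21
  36 -> 40 -> -40
  38 -> 42 -> -42
  probe: 46 -> 50 -> -50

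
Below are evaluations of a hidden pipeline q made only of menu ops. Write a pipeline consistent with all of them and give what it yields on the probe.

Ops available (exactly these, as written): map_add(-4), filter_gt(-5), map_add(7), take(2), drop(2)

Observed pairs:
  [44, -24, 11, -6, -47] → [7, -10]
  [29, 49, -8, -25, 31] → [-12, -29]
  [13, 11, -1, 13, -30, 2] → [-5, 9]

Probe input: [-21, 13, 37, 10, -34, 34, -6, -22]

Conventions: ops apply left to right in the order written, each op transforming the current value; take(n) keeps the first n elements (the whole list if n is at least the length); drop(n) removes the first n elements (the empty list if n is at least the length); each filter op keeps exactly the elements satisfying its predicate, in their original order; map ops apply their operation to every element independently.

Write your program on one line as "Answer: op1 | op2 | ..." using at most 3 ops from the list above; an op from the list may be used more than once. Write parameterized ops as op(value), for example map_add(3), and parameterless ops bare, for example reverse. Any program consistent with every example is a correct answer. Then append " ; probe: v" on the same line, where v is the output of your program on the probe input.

map_add(-4) | drop(2) | take(2) ; probe: [33, 6]

Check, running the answer program on each example:
  [44, -24, 11, -6, -47] -> [40, -28, 7, -10, -51] -> [7, -10, -51] -> [7, -10]
  [29, 49, -8, -25, 31] -> [25, 45, -12, -29, 27] -> [-12, -29, 27] -> [-12, -29]
  [13, 11, -1, 13, -30, 2] -> [9, 7, -5, 9, -34, -2] -> [-5, 9, -34, -2] -> [-5, 9]
  probe: [-21, 13, 37, 10, -34, 34, -6, -22] -> [-25, 9, 33, 6, -38, 30, -10, -26] -> [33, 6, -38, 30, -10, -26] -> [33, 6]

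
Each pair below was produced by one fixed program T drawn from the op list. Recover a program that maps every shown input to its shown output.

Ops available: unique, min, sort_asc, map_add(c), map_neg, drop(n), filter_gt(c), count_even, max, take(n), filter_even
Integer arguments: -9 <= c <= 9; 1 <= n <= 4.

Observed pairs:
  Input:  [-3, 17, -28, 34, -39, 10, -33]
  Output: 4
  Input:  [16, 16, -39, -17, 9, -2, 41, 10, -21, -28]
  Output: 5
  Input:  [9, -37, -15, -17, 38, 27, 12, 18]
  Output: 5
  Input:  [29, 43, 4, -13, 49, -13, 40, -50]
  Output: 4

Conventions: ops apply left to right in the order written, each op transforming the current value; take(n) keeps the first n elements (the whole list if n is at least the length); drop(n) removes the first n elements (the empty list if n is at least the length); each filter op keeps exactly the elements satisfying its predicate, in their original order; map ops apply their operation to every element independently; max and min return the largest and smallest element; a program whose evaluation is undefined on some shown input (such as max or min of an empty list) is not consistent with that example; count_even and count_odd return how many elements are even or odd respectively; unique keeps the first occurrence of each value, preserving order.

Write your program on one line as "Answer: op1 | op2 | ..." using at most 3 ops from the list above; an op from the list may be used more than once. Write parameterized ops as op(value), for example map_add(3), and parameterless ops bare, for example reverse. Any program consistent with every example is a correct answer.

unique | map_add(9) | count_even

Check, running the answer program on each example:
  [-3, 17, -28, 34, -39, 10, -33] -> [-3, 17, -28, 34, -39, 10, -33] -> [6, 26, -19, 43, -30, 19, -24] -> 4
  [16, 16, -39, -17, 9, -2, 41, 10, -21, -28] -> [16, -39, -17, 9, -2, 41, 10, -21, -28] -> [25, -30, -8, 18, 7, 50, 19, -12, -19] -> 5
  [9, -37, -15, -17, 38, 27, 12, 18] -> [9, -37, -15, -17, 38, 27, 12, 18] -> [18, -28, -6, -8, 47, 36, 21, 27] -> 5
  [29, 43, 4, -13, 49, -13, 40, -50] -> [29, 43, 4, -13, 49, 40, -50] -> [38, 52, 13, -4, 58, 49, -41] -> 4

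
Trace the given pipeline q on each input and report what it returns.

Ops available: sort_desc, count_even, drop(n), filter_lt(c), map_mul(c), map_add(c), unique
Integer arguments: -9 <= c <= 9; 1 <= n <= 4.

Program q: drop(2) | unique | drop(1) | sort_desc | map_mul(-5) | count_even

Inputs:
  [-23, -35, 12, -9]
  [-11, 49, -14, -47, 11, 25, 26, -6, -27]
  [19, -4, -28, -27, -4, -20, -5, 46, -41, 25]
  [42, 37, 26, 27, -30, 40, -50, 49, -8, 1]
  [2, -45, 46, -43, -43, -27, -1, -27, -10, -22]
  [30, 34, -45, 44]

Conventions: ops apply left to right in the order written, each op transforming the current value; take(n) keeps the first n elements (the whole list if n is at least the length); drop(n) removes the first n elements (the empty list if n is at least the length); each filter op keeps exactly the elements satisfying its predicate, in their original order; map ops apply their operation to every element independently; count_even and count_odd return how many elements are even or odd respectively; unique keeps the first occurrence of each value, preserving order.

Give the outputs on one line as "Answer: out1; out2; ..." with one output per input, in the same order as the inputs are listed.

Execution, op by op:
  [-23, -35, 12, -9] -> [12, -9] -> [12, -9] -> [-9] -> [-9] -> [45] -> 0
  [-11, 49, -14, -47, 11, 25, 26, -6, -27] -> [-14, -47, 11, 25, 26, -6, -27] -> [-14, -47, 11, 25, 26, -6, -27] -> [-47, 11, 25, 26, -6, -27] -> [26, 25, 11, -6, -27, -47] -> [-130, -125, -55, 30, 135, 235] -> 2
  [19, -4, -28, -27, -4, -20, -5, 46, -41, 25] -> [-28, -27, -4, -20, -5, 46, -41, 25] -> [-28, -27, -4, -20, -5, 46, -41, 25] -> [-27, -4, -20, -5, 46, -41, 25] -> [46, 25, -4, -5, -20, -27, -41] -> [-230, -125, 20, 25, 100, 135, 205] -> 3
  [42, 37, 26, 27, -30, 40, -50, 49, -8, 1] -> [26, 27, -30, 40, -50, 49, -8, 1] -> [26, 27, -30, 40, -50, 49, -8, 1] -> [27, -30, 40, -50, 49, -8, 1] -> [49, 40, 27, 1, -8, -30, -50] -> [-245, -200, -135, -5, 40, 150, 250] -> 4
  [2, -45, 46, -43, -43, -27, -1, -27, -10, -22] -> [46, -43, -43, -27, -1, -27, -10, -22] -> [46, -43, -27, -1, -10, -22] -> [-43, -27, -1, -10, -22] -> [-1, -10, -22, -27, -43] -> [5, 50, 110, 135, 215] -> 2
  [30, 34, -45, 44] -> [-45, 44] -> [-45, 44] -> [44] -> [44] -> [-220] -> 1

0; 2; 3; 4; 2; 1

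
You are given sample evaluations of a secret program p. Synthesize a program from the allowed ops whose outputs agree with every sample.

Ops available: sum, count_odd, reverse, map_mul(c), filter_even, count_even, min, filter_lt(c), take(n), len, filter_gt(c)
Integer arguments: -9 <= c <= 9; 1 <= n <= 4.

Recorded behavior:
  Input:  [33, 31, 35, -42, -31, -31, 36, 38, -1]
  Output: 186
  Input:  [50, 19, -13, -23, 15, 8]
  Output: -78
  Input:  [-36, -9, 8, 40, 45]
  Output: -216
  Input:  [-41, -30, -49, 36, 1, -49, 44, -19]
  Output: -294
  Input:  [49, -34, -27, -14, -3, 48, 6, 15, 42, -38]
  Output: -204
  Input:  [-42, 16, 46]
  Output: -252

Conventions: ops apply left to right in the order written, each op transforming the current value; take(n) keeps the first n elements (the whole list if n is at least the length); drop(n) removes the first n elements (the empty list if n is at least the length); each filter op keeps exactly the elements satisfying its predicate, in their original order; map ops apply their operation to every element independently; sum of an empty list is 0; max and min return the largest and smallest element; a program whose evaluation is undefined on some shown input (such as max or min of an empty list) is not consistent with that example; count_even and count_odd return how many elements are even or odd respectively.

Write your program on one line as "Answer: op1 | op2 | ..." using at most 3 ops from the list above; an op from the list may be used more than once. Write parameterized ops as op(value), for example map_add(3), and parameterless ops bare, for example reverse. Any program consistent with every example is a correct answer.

take(3) | map_mul(6) | min

Check, running the answer program on each example:
  [33, 31, 35, -42, -31, -31, 36, 38, -1] -> [33, 31, 35] -> [198, 186, 210] -> 186
  [50, 19, -13, -23, 15, 8] -> [50, 19, -13] -> [300, 114, -78] -> -78
  [-36, -9, 8, 40, 45] -> [-36, -9, 8] -> [-216, -54, 48] -> -216
  [-41, -30, -49, 36, 1, -49, 44, -19] -> [-41, -30, -49] -> [-246, -180, -294] -> -294
  [49, -34, -27, -14, -3, 48, 6, 15, 42, -38] -> [49, -34, -27] -> [294, -204, -162] -> -204
  [-42, 16, 46] -> [-42, 16, 46] -> [-252, 96, 276] -> -252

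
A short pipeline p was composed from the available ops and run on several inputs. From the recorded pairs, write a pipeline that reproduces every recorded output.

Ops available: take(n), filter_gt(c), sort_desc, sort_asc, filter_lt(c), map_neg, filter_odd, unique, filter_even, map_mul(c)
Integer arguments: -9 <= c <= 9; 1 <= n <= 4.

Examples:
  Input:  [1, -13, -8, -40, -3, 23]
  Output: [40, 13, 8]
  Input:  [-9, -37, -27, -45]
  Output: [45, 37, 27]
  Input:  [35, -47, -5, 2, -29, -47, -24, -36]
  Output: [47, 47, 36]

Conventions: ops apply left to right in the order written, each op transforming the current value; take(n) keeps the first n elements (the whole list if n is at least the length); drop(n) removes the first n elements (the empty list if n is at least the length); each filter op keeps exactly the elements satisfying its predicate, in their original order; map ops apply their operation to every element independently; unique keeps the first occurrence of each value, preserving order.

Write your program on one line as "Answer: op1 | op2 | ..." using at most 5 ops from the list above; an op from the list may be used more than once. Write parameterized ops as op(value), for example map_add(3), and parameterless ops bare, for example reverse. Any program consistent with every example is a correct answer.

sort_asc | filter_lt(2) | map_neg | take(3)

Check, running the answer program on each example:
  [1, -13, -8, -40, -3, 23] -> [-40, -13, -8, -3, 1, 23] -> [-40, -13, -8, -3, 1] -> [40, 13, 8, 3, -1] -> [40, 13, 8]
  [-9, -37, -27, -45] -> [-45, -37, -27, -9] -> [-45, -37, -27, -9] -> [45, 37, 27, 9] -> [45, 37, 27]
  [35, -47, -5, 2, -29, -47, -24, -36] -> [-47, -47, -36, -29, -24, -5, 2, 35] -> [-47, -47, -36, -29, -24, -5] -> [47, 47, 36, 29, 24, 5] -> [47, 47, 36]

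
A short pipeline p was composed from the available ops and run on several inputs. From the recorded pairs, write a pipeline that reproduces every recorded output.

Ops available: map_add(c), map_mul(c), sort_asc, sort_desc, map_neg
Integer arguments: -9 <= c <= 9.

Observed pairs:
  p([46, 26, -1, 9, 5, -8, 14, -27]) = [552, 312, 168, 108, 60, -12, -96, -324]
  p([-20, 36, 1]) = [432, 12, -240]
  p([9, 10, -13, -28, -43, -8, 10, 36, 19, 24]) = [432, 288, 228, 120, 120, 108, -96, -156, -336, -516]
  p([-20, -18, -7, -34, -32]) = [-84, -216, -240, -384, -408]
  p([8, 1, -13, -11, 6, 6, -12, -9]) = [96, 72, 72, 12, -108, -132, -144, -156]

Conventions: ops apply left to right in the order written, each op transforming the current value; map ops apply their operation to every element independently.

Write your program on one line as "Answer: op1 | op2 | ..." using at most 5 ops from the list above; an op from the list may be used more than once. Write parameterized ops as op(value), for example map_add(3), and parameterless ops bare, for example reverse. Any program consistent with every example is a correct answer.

map_mul(-6) | map_mul(-2) | map_neg | sort_asc | map_neg

Check, running the answer program on each example:
  [46, 26, -1, 9, 5, -8, 14, -27] -> [-276, -156, 6, -54, -30, 48, -84, 162] -> [552, 312, -12, 108, 60, -96, 168, -324] -> [-552, -312, 12, -108, -60, 96, -168, 324] -> [-552, -312, -168, -108, -60, 12, 96, 324] -> [552, 312, 168, 108, 60, -12, -96, -324]
  [-20, 36, 1] -> [120, -216, -6] -> [-240, 432, 12] -> [240, -432, -12] -> [-432, -12, 240] -> [432, 12, -240]
  [9, 10, -13, -28, -43, -8, 10, 36, 19, 24] -> [-54, -60, 78, 168, 258, 48, -60, -216, -114, -144] -> [108, 120, -156, -336, -516, -96, 120, 432, 228, 288] -> [-108, -120, 156, 336, 516, 96, -120, -432, -228, -288] -> [-432, -288, -228, -120, -120, -108, 96, 156, 336, 516] -> [432, 288, 228, 120, 120, 108, -96, -156, -336, -516]
  [-20, -18, -7, -34, -32] -> [120, 108, 42, 204, 192] -> [-240, -216, -84, -408, -384] -> [240, 216, 84, 408, 384] -> [84, 216, 240, 384, 408] -> [-84, -216, -240, -384, -408]
  [8, 1, -13, -11, 6, 6, -12, -9] -> [-48, -6, 78, 66, -36, -36, 72, 54] -> [96, 12, -156, -132, 72, 72, -144, -108] -> [-96, -12, 156, 132, -72, -72, 144, 108] -> [-96, -72, -72, -12, 108, 132, 144, 156] -> [96, 72, 72, 12, -108, -132, -144, -156]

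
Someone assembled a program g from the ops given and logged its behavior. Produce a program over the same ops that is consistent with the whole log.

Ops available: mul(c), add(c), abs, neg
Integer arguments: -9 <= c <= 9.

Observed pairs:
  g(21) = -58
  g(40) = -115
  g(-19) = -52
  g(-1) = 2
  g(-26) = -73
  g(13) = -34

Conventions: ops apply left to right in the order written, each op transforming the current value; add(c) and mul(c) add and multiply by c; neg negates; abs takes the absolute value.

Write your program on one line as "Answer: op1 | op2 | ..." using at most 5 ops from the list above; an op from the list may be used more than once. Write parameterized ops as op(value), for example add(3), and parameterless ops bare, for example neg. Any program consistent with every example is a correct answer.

abs | mul(3) | add(-5) | neg

Check, running the answer program on each example:
  21 -> 21 -> 63 -> 58 -> -58
  40 -> 40 -> 120 -> 115 -> -115
  -19 -> 19 -> 57 -> 52 -> -52
  -1 -> 1 -> 3 -> -2 -> 2
  -26 -> 26 -> 78 -> 73 -> -73
  13 -> 13 -> 39 -> 34 -> -34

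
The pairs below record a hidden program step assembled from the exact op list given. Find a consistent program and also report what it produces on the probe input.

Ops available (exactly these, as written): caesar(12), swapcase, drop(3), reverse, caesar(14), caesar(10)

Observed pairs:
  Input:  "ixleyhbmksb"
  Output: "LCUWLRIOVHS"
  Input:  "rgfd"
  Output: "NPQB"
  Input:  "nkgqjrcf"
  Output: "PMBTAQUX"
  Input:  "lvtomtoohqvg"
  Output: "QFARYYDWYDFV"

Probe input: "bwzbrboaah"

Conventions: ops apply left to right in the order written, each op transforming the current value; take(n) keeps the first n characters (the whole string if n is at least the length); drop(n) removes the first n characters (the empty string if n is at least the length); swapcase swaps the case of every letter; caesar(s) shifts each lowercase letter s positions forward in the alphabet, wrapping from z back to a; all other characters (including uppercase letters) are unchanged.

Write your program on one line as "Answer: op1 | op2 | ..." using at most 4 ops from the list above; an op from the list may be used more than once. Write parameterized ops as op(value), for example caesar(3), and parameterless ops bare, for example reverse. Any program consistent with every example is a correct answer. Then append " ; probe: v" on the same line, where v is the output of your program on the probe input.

caesar(10) | swapcase | reverse ; probe: "RKKYLBLJGL"

Check, running the answer program on each example:
  "ixleyhbmksb" -> "shvoirlwucl" -> "SHVOIRLWUCL" -> "LCUWLRIOVHS"
  "rgfd" -> "bqpn" -> "BQPN" -> "NPQB"
  "nkgqjrcf" -> "xuqatbmp" -> "XUQATBMP" -> "PMBTAQUX"
  "lvtomtoohqvg" -> "vfdywdyyrafq" -> "VFDYWDYYRAFQ" -> "QFARYYDWYDFV"
  probe: "bwzbrboaah" -> "lgjlblykkr" -> "LGJLBLYKKR" -> "RKKYLBLJGL"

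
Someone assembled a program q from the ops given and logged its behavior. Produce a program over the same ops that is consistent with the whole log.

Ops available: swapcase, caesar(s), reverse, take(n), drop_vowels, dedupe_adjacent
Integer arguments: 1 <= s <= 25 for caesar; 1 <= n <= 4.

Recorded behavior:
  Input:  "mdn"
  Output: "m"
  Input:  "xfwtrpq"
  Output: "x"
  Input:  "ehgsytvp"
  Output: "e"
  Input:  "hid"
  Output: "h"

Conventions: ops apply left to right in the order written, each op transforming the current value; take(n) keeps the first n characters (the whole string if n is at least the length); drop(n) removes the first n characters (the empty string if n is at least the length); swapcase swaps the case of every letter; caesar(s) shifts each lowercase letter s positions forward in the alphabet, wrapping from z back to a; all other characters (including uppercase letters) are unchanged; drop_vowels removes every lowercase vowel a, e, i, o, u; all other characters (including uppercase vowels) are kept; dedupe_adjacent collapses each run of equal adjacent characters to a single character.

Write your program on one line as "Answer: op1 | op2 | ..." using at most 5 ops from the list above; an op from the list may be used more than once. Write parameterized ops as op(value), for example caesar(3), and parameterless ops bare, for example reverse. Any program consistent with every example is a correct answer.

caesar(19) | take(1) | caesar(5) | caesar(2)

Check, running the answer program on each example:
  "mdn" -> "fwg" -> "f" -> "k" -> "m"
  "xfwtrpq" -> "qypmkij" -> "q" -> "v" -> "x"
  "ehgsytvp" -> "xazlrmoi" -> "x" -> "c" -> "e"
  "hid" -> "abw" -> "a" -> "f" -> "h"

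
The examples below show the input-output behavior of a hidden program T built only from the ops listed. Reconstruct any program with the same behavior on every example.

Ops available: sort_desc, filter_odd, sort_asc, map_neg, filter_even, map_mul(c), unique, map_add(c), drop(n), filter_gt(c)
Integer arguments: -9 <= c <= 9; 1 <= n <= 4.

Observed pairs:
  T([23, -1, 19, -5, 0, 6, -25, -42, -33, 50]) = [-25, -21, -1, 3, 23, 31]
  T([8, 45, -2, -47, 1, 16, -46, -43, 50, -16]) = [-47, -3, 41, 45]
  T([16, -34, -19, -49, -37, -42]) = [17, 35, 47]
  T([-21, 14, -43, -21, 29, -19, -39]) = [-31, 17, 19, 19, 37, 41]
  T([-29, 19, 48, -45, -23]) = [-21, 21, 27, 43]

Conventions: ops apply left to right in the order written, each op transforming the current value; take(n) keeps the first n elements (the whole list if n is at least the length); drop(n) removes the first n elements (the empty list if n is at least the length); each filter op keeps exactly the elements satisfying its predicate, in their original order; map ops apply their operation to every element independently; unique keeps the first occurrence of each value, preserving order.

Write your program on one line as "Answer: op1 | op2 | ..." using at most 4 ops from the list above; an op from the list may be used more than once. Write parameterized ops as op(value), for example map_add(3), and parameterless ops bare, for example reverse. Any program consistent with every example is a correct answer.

sort_desc | filter_odd | map_neg | map_add(-2)

Check, running the answer program on each example:
  [23, -1, 19, -5, 0, 6, -25, -42, -33, 50] -> [50, 23, 19, 6, 0, -1, -5, -25, -33, -42] -> [23, 19, -1, -5, -25, -33] -> [-23, -19, 1, 5, 25, 33] -> [-25, -21, -1, 3, 23, 31]
  [8, 45, -2, -47, 1, 16, -46, -43, 50, -16] -> [50, 45, 16, 8, 1, -2, -16, -43, -46, -47] -> [45, 1, -43, -47] -> [-45, -1, 43, 47] -> [-47, -3, 41, 45]
  [16, -34, -19, -49, -37, -42] -> [16, -19, -34, -37, -42, -49] -> [-19, -37, -49] -> [19, 37, 49] -> [17, 35, 47]
  [-21, 14, -43, -21, 29, -19, -39] -> [29, 14, -19, -21, -21, -39, -43] -> [29, -19, -21, -21, -39, -43] -> [-29, 19, 21, 21, 39, 43] -> [-31, 17, 19, 19, 37, 41]
  [-29, 19, 48, -45, -23] -> [48, 19, -23, -29, -45] -> [19, -23, -29, -45] -> [-19, 23, 29, 45] -> [-21, 21, 27, 43]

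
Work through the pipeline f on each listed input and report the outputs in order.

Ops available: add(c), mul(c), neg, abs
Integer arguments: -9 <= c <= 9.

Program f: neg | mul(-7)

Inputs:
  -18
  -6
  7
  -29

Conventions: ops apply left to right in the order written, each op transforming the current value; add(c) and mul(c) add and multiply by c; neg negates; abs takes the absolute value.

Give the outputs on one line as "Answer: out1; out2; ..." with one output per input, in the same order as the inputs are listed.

-126; -42; 49; -203

Execution, op by op:
  -18 -> 18 -> -126
  -6 -> 6 -> -42
  7 -> -7 -> 49
  -29 -> 29 -> -203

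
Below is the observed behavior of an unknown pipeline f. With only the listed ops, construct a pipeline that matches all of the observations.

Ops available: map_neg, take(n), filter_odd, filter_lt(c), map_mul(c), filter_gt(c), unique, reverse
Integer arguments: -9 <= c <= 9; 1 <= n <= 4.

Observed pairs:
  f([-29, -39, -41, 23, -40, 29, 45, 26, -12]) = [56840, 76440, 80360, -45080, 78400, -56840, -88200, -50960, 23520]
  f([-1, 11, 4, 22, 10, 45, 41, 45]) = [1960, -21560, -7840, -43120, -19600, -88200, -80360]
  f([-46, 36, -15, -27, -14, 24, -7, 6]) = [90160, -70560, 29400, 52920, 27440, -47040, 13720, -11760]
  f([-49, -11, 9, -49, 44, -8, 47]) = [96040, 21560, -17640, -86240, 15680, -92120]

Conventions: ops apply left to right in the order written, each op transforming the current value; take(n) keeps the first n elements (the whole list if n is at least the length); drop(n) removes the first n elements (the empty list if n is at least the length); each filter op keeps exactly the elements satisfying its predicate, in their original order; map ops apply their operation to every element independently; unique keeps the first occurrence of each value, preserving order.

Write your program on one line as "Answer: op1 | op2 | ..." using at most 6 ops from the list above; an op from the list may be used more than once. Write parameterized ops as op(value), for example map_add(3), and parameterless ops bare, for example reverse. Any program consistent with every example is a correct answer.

unique | map_mul(5) | map_mul(7) | map_mul(7) | map_mul(-8)

Check, running the answer program on each example:
  [-29, -39, -41, 23, -40, 29, 45, 26, -12] -> [-29, -39, -41, 23, -40, 29, 45, 26, -12] -> [-145, -195, -205, 115, -200, 145, 225, 130, -60] -> [-1015, -1365, -1435, 805, -1400, 1015, 1575, 910, -420] -> [-7105, -9555, -10045, 5635, -9800, 7105, 11025, 6370, -2940] -> [56840, 76440, 80360, -45080, 78400, -56840, -88200, -50960, 23520]
  [-1, 11, 4, 22, 10, 45, 41, 45] -> [-1, 11, 4, 22, 10, 45, 41] -> [-5, 55, 20, 110, 50, 225, 205] -> [-35, 385, 140, 770, 350, 1575, 1435] -> [-245, 2695, 980, 5390, 2450, 11025, 10045] -> [1960, -21560, -7840, -43120, -19600, -88200, -80360]
  [-46, 36, -15, -27, -14, 24, -7, 6] -> [-46, 36, -15, -27, -14, 24, -7, 6] -> [-230, 180, -75, -135, -70, 120, -35, 30] -> [-1610, 1260, -525, -945, -490, 840, -245, 210] -> [-11270, 8820, -3675, -6615, -3430, 5880, -1715, 1470] -> [90160, -70560, 29400, 52920, 27440, -47040, 13720, -11760]
  [-49, -11, 9, -49, 44, -8, 47] -> [-49, -11, 9, 44, -8, 47] -> [-245, -55, 45, 220, -40, 235] -> [-1715, -385, 315, 1540, -280, 1645] -> [-12005, -2695, 2205, 10780, -1960, 11515] -> [96040, 21560, -17640, -86240, 15680, -92120]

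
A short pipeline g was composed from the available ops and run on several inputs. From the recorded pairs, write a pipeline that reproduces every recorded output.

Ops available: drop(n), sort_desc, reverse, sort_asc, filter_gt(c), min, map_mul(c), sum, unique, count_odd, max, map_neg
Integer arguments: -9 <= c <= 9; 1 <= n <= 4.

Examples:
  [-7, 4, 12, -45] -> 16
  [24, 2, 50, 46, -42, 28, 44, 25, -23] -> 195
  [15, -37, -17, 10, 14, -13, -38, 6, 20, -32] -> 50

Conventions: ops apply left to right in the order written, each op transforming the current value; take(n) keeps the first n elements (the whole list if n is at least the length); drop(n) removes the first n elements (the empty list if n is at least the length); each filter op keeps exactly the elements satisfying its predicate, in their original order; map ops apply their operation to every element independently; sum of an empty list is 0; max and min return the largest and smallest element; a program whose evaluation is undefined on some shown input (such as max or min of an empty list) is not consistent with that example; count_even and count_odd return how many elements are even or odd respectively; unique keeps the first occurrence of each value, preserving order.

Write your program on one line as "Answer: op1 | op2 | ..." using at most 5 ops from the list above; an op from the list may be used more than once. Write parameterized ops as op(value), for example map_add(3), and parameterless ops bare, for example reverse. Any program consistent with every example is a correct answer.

drop(1) | sort_asc | filter_gt(-9) | sum

Check, running the answer program on each example:
  [-7, 4, 12, -45] -> [4, 12, -45] -> [-45, 4, 12] -> [4, 12] -> 16
  [24, 2, 50, 46, -42, 28, 44, 25, -23] -> [2, 50, 46, -42, 28, 44, 25, -23] -> [-42, -23, 2, 25, 28, 44, 46, 50] -> [2, 25, 28, 44, 46, 50] -> 195
  [15, -37, -17, 10, 14, -13, -38, 6, 20, -32] -> [-37, -17, 10, 14, -13, -38, 6, 20, -32] -> [-38, -37, -32, -17, -13, 6, 10, 14, 20] -> [6, 10, 14, 20] -> 50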